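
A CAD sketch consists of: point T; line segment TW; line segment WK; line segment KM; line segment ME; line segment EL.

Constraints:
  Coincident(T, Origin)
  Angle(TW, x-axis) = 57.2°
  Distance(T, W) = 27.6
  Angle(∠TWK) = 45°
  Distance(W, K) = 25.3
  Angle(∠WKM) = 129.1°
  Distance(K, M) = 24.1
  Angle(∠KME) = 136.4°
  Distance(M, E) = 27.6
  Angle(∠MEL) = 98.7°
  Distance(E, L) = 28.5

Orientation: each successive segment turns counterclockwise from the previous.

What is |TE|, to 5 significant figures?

32.666

T is at the origin; TW runs at 57.2° with length 27.6, so W = (14.951, 23.200). ∠TWK = 45.0° gives WK at -167.80° from the x-axis; with |WK| = 25.3, K = (-9.7775, 17.853). ∠WKM = 129.1° gives KM at -116.90° from the x-axis; with |KM| = 24.1, M = (-20.681, -3.6392). ∠KME = 136.4° gives ME at -73.300° from the x-axis; with |ME| = 27.6, E = (-12.750, -30.075). Then |TE| = |E − T| = 32.666.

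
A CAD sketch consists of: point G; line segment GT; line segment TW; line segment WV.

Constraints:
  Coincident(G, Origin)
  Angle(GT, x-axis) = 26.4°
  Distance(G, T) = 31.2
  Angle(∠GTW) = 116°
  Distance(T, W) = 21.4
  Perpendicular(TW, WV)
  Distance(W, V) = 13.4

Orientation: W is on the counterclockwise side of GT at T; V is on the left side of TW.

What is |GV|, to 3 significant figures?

38.0

G is at the origin; GT runs at 26.4° with length 31.2, so T = 31.2·(cos 26.4°, sin 26.4°) = (27.9, 13.9). ∠GTW = 116.0°, so TW runs at 26.4° + (180° − 116.0°) = 90.4° from the x-axis; with |TW| = 21.4, W = T + 21.4·(cos 90.4°, sin 90.4°) = (27.8, 35.3). The perpendicularity gives WV at right angles to TW; with |WV| = 13.4 on the left of TW, V = W + 13.4·(-1.00, -0.00698) = (14.4, 35.2). Then |GV| = |V − G| = 38.0.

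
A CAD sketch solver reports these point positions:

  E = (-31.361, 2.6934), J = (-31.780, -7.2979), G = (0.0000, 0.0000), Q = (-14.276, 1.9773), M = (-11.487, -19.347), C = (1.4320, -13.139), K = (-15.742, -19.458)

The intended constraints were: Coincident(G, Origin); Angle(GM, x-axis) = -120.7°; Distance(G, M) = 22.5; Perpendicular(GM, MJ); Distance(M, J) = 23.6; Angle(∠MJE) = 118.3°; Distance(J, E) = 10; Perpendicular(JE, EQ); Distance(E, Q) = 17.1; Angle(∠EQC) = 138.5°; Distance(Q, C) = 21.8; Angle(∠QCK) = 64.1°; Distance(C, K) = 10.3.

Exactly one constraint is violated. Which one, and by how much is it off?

Distance(C, K) = 10.3 — off by 8.00.

G = (0.00, 0.00) ✓; GM at -120.7° ✓; |GM| = 22.50 ✓; ∠(GM, MJ) = 90.00° ✓; |MJ| = 23.60 ✓; ∠MJE = 118.3° ✓; |JE| = 10.00 ✓; ∠(JE, EQ) = 90.00° ✓; |EQ| = 17.10 ✓; ∠EQC = 138.5° ✓; |QC| = 21.80 ✓; ∠QCK = 64.10° ✓; |CK| = 18.30 ✗.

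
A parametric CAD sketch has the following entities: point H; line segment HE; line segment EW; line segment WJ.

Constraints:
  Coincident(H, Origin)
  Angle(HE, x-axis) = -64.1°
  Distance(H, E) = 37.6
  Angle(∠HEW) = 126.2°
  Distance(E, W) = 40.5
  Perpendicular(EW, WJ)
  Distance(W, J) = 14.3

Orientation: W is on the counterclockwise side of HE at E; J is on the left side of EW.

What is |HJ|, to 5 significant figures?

64.726

H is at the origin; HE runs at -64.1° with length 37.6, so E = 37.6·(cos -64.1°, sin -64.1°) = (16.424, -33.823). ∠HEW = 126.2°, so EW runs at -64.1° + (180° − 126.2°) = -10.300° from the x-axis; with |EW| = 40.5, W = E + 40.5·(cos -10.300°, sin -10.300°) = (56.271, -41.065). The perpendicularity gives WJ at right angles to EW; with |WJ| = 14.3 on the left of EW, J = W + 14.3·(0.17880, 0.98389) = (58.828, -26.995). Then |HJ| = |J − H| = 64.726.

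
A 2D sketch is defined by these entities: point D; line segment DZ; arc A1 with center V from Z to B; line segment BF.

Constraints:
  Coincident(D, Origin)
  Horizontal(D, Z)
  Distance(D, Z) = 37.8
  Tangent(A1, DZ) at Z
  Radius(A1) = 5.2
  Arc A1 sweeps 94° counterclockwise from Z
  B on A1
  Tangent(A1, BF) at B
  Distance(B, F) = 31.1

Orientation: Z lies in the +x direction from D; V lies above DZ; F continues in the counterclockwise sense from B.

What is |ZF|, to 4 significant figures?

36.71

On A1, Z sits at bearing -90° from V; a 94° counterclockwise sweep puts B at bearing 4°, so B = V + 5.2·(cos 4°, sin 4°) = (42.99, 5.563). A1 meets BF tangentially, so VB is at right angles to BF, so BF runs along (−sin 4°, cos 4°); with |BF| = 31.1, F = (40.82, 36.59). Then |ZF| = |F − Z| = 36.71.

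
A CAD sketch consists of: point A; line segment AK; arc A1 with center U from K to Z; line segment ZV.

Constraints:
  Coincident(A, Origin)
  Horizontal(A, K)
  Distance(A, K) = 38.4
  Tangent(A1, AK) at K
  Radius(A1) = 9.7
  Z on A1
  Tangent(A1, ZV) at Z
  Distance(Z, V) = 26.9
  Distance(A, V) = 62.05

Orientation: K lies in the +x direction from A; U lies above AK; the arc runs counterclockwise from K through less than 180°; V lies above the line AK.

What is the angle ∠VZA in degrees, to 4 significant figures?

106.5°

A is at the origin; A and K share the same y with |AK| = 38.4 and K on the +x side, so K = (38.40, 0.000). A1 meets AK tangentially, so UK is at right angles to AK, so U = K + (0, 9.7) = (38.40, 9.700). Since UZ ⟂ ZV (tangency), |UV| = √(9.7² + 26.9²) = 28.60 regardless of where Z sits on A1. So V lies on both circle(A, 62.05) and circle(U, 28.60); the above-AK intersection is V = (50.97, 35.38). Z is the foot of the tangent from V: Z = (48.04, 8.643).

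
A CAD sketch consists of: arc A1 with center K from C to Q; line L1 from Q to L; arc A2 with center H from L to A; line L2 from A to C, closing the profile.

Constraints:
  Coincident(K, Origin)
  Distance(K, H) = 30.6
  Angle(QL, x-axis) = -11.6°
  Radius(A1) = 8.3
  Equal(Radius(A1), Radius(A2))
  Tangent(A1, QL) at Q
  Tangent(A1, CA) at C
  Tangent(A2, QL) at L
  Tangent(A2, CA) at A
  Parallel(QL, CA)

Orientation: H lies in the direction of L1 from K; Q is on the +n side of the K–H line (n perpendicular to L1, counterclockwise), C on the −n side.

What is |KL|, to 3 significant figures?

31.7

The slot axis is L1's direction at -11.6°, so u = (cos -11.6°, sin -11.6°) = (0.980, -0.201) and n = (−sin -11.6°, cos -11.6°) = (0.201, 0.980). K is at the origin and H lies 30.6 along u from K, so H = 30.6·u = (30.0, -6.15). Tangency of A1 to both parallel lines with radius 8.3 puts Q and C at K ± 8.3·n: Q = (1.67, 8.13), C = (-1.67, -8.13). Equal radii place L and A the same way about H: L = H + 8.3·n = (31.6, 1.98), A = H − 8.3·n = (28.3, -14.3). Then |KL| = |L − K| = 31.7.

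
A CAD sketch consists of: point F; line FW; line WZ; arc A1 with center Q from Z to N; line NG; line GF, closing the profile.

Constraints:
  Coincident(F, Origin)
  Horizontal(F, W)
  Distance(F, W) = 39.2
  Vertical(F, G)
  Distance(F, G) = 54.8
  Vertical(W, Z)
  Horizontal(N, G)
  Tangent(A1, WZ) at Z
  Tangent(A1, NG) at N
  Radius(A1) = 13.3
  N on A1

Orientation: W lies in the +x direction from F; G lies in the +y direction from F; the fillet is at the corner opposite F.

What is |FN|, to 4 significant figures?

60.61

The virtual corner opposite F is at (39.20, 54.80). Tangency of A1 to WZ means the radius QZ is perpendicular to WZ and A1 meets NG tangentially, so QN is at right angles to NG, with radius 13.3, so the center Q sits 13.3 in from both sides at Q = (25.90, 41.50). That places the tangent points at Z = (39.20, 41.50) on WZ and N = (25.90, 54.80) on NG. Then |FN| = |N − F| = 60.61.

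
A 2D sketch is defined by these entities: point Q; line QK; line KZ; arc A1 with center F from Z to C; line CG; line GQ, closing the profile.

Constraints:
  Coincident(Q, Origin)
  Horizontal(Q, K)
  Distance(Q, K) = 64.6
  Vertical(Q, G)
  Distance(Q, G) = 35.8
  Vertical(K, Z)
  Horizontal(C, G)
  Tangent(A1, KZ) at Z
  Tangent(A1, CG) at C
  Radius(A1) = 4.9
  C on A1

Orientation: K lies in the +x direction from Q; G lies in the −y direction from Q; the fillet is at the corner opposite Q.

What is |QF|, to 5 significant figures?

67.223

Q is at the origin; Q and K share the same y with |QK| = 64.6 and K on the +x side, so K = (64.600, 0.0000). QG is vertical with |QG| = 35.8 and G on the −y side, so G = (0.0000, -35.800). The virtual corner opposite Q is at (64.600, -35.800). Tangency of A1 to KZ means the radius FZ is perpendicular to KZ and since A1 is tangent to CG there, FC ⟂ CG, with radius 4.9, so the center F sits 4.9 in from both sides at F = (59.700, -30.900). Then |QF| = |F − Q| = 67.223.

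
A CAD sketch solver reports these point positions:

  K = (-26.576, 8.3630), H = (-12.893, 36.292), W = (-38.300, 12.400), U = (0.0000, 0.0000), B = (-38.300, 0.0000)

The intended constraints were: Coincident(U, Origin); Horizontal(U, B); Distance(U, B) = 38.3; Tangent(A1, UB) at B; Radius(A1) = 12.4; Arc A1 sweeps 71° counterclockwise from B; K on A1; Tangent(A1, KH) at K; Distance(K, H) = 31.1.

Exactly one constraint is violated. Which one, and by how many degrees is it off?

Tangent(A1, KH) at K — off by 7.10°.

U = (0.00, 0.00) ✓; U.y = 0.00, B.y = 0.00 ✓; |UB| = 38.30 ✓; ∠(WB, BU) = 90.00° ✓; |WB| = 12.40 ✓; bearing(W→K) − bearing(W→B) = 71.00° ✓; |WK| = 12.40 ✓; ∠(WK, KH) = 97.10° ✗; |KH| = 31.10 ✓.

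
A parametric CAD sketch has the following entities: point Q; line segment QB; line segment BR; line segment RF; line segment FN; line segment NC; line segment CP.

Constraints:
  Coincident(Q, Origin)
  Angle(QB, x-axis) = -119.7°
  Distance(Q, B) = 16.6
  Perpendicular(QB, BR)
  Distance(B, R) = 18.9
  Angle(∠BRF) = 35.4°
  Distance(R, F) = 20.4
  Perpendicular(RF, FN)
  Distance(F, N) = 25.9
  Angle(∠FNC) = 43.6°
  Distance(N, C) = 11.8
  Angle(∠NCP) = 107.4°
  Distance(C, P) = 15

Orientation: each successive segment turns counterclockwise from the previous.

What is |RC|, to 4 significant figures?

21.25

Q is at the origin; QB runs at -119.7° with length 16.6, so B = (-8.225, -14.42). The perpendicularity gives BR at right angles to QB, so BR runs at -29.70°; with |BR| = 18.9, R = (8.193, -23.78). ∠BRF = 35.4° gives RF at 114.9° from the x-axis; with |RF| = 20.4, F = (-0.3966, -5.280). The perpendicularity gives FN at right angles to RF, so FN runs at -155.1°; with |FN| = 25.9, N = (-23.89, -16.18). ∠FNC = 43.6° gives NC at -18.70° from the x-axis; with |NC| = 11.8, C = (-12.71, -19.97). Then |RC| = |C − R| = 21.25.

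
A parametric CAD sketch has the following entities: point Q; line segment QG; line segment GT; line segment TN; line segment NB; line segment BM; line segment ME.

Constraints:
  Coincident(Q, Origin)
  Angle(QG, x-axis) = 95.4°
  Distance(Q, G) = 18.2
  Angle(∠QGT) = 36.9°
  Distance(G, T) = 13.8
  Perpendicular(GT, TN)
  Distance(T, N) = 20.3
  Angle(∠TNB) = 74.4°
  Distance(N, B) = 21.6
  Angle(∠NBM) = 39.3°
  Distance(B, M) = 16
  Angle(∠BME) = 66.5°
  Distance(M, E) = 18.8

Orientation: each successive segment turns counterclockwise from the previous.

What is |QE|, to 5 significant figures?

17.340

Q is at the origin; QG runs at 95.4° with length 18.2, so G = (-1.7128, 18.119). ∠QGT = 36.9° gives GT at -121.50° from the x-axis; with |GT| = 13.8, T = (-8.9233, 6.3528). GT is perpendicular to TN, so TN runs at -31.500°; with |TN| = 20.3, N = (8.3853, -4.2539). ∠TNB = 74.4° gives NB at 74.100° from the x-axis; with |NB| = 21.6, B = (14.303, 16.520). ∠NBM = 39.3° gives BM at -145.20° from the x-axis; with |BM| = 16.0, M = (1.1645, 7.3883). ∠BME = 66.5° gives ME at -31.700° from the x-axis; with |ME| = 18.8, E = (17.160, -2.4906). Then |QE| = |E − Q| = 17.340.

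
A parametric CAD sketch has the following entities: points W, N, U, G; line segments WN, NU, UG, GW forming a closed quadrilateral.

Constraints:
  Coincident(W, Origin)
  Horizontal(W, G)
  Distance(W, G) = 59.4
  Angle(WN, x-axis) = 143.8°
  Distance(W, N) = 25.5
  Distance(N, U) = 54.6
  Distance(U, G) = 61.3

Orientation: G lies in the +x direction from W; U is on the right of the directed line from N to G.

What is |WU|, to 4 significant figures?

32.78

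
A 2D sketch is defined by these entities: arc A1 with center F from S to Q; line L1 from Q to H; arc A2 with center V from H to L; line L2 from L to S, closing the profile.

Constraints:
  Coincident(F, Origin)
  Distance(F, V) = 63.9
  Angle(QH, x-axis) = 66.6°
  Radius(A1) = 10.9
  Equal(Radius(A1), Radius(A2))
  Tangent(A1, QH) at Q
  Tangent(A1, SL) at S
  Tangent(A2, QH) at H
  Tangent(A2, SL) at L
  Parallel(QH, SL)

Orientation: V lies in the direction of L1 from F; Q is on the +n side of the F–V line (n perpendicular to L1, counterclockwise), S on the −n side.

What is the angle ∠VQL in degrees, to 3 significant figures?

9.16°

The slot axis is L1's direction at 66.6°, so u = (cos 66.6°, sin 66.6°) = (0.397, 0.918) and n = (−sin 66.6°, cos 66.6°) = (-0.918, 0.397). F is at the origin and V lies 63.9 along u from F, so V = 63.9·u = (25.4, 58.6). Tangency of A1 to both parallel lines with radius 10.9 puts Q and S at F ± 10.9·n: Q = (-10.0, 4.33), S = (10.0, -4.33). Equal radii place H and L the same way about V: H = V + 10.9·n = (15.4, 63.0), L = V − 10.9·n = (35.4, 54.3). Then cos ∠VQL = QV·QL / (|QV||QL|), giving 9.16°.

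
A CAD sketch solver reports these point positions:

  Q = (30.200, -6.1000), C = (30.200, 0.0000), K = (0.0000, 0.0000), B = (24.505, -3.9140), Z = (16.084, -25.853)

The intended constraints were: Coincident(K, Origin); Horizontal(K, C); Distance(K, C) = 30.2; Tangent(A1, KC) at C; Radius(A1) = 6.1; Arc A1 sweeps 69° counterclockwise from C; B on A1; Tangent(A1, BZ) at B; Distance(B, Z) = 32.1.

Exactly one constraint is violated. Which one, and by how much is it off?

Distance(B, Z) = 32.1 — off by 8.60.

K = (0.00, 0.00) ✓; K.y = 0.00, C.y = 0.00 ✓; |KC| = 30.20 ✓; ∠(QC, CK) = 90.00° ✓; |QC| = 6.100 ✓; bearing(Q→B) − bearing(Q→C) = 69.00° ✓; |QB| = 6.100 ✓; ∠(QB, BZ) = 90.00° ✓; |BZ| = 23.50 ✗.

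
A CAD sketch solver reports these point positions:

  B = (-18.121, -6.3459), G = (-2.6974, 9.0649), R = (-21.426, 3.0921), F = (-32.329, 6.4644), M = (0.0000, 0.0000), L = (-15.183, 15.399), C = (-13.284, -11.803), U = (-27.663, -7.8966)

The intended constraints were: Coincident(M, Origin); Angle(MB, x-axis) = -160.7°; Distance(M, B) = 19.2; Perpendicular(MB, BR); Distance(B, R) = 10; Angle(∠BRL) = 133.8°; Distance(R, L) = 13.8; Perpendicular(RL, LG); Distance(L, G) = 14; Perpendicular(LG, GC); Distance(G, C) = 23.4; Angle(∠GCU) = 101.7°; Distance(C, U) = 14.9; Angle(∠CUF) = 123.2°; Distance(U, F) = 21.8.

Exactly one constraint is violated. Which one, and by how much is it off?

Distance(U, F) = 21.8 — off by 6.70.

M = (0.00, 0.00) ✓; MB at -160.7° ✓; |MB| = 19.20 ✓; ∠(MB, BR) = 90.00° ✓; |BR| = 10.00 ✓; ∠BRL = 133.8° ✓; |RL| = 13.80 ✓; ∠(RL, LG) = 90.00° ✓; |LG| = 14.00 ✓; ∠(LG, GC) = 90.00° ✓; |GC| = 23.40 ✓; ∠GCU = 101.7° ✓; |CU| = 14.90 ✓; ∠CUF = 123.2° ✓; |UF| = 15.10 ✗.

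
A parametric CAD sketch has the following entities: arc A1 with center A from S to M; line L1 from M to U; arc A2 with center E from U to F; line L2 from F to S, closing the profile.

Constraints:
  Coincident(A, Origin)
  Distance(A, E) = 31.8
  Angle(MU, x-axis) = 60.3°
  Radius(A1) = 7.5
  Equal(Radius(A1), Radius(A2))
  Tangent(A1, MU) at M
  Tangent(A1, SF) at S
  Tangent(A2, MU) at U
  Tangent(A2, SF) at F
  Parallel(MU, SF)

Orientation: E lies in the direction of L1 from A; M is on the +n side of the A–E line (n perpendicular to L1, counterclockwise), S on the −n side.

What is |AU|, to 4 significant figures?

32.67

The slot axis is L1's direction at 60.3°, so u = (cos 60.3°, sin 60.3°) = (0.4955, 0.8686) and n = (−sin 60.3°, cos 60.3°) = (-0.8686, 0.4955). A is at the origin and E lies 31.8 along u from A, so E = 31.8·u = (15.76, 27.62). Tangency of A1 to both parallel lines with radius 7.5 puts M and S at A ± 7.5·n: M = (-6.515, 3.716), S = (6.515, -3.716). Equal radii place U and F the same way about E: U = E + 7.5·n = (9.241, 31.34), F = E − 7.5·n = (22.27, 23.91). Then |AU| = |U − A| = 32.67.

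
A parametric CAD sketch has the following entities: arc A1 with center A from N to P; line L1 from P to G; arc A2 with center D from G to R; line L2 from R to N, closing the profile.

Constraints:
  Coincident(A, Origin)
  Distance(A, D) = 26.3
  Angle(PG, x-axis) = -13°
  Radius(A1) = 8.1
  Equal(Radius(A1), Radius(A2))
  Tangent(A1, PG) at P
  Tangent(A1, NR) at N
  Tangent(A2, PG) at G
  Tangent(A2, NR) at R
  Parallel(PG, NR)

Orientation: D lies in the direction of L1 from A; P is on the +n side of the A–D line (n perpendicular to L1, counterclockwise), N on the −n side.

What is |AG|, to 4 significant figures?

27.52

Tangency of A1 to both parallel lines with radius 8.1 puts P and N at A ± 8.1·n: P = (1.822, 7.892), N = (-1.822, -7.892). Equal radii place G and R the same way about D: G = D + 8.1·n = (27.45, 1.976), R = D − 8.1·n = (23.80, -13.81). Then |AG| = |G − A| = 27.52.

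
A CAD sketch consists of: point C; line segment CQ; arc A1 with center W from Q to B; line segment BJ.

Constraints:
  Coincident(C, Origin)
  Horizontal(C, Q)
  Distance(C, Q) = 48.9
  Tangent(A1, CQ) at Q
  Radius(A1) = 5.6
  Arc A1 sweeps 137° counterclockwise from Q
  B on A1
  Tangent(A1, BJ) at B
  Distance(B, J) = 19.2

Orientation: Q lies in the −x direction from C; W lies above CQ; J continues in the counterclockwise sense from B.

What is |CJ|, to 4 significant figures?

63.36

C is at the origin; C and Q share the same y with |CQ| = 48.9 and Q on the −x side, so Q = (-48.90, 0.000). The tangent condition forces WQ to be normal to CQ, so W = Q + (0, 5.6) = (-48.90, 5.600). On A1, Q sits at bearing -90° from W; a 137° counterclockwise sweep puts B at bearing 47°, so B = W + 5.6·(cos 47°, sin 47°) = (-45.08, 9.696). The tangent condition forces WB to be normal to BJ, so BJ runs along (−sin 47°, cos 47°); with |BJ| = 19.2, J = (-59.12, 22.79). Then |CJ| = |J − C| = 63.36.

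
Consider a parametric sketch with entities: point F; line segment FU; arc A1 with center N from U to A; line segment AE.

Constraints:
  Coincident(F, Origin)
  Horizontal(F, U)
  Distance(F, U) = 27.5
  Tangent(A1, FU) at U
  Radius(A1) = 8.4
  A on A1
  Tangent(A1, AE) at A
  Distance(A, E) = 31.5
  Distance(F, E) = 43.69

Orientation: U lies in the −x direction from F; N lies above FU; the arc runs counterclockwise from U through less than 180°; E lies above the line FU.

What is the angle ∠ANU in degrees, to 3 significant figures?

88.5°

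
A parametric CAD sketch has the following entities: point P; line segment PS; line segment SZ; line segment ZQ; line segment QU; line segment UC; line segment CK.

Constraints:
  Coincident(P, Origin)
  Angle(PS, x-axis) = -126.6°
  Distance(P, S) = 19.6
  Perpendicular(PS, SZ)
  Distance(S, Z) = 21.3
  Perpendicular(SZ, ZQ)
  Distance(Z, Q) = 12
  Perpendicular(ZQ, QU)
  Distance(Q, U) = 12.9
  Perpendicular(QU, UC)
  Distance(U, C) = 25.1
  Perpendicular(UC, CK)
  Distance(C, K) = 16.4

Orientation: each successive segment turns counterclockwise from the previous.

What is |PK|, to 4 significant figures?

41.04

P is at the origin; PS runs at -126.6° with length 19.6, so S = (-11.69, -15.74). PS ⟂ SZ, so SZ runs at -36.60°; with |SZ| = 21.3, Z = (5.414, -28.43). The perpendicularity gives ZQ at right angles to SZ, so ZQ runs at 53.40°; with |ZQ| = 12.0, Q = (12.57, -18.80). ZQ ⟂ QU, so QU runs at 143.4°; with |QU| = 12.9, U = (2.212, -11.11). QU ⟂ UC, so UC runs at -126.6°; with |UC| = 25.1, C = (-12.75, -31.26). UC is perpendicular to CK, so CK runs at -36.60°; with |CK| = 16.4, K = (0.4133, -41.04). Then |PK| = |K − P| = 41.04.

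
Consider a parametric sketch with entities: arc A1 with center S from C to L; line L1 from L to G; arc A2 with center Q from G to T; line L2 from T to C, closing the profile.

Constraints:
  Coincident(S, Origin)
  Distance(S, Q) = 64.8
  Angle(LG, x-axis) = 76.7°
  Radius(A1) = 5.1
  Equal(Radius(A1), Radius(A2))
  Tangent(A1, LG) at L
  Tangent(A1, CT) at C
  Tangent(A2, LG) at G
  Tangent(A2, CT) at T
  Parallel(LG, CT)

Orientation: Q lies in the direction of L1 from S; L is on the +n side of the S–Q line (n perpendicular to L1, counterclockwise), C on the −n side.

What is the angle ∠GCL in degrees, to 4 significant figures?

81.05°

The slot axis is L1's direction at 76.7°, so u = (cos 76.7°, sin 76.7°) = (0.2300, 0.9732) and n = (−sin 76.7°, cos 76.7°) = (-0.9732, 0.2300). S is at the origin and Q lies 64.8 along u from S, so Q = 64.8·u = (14.91, 63.06). Tangency of A1 to both parallel lines with radius 5.1 puts L and C at S ± 5.1·n: L = (-4.963, 1.173), C = (4.963, -1.173). Equal radii place G and T the same way about Q: G = Q + 5.1·n = (9.944, 64.24), T = Q − 5.1·n = (19.87, 61.89). Then cos ∠GCL = CG·CL / (|CG||CL|), giving 81.05°.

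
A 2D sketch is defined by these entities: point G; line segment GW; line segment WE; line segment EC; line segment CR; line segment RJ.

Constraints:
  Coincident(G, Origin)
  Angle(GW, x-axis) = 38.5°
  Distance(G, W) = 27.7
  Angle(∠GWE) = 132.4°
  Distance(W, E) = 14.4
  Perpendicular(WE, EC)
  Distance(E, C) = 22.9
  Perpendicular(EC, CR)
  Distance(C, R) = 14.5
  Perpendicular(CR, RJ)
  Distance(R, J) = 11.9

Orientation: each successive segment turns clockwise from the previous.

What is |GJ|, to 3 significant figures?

20.8

G is at the origin; GW runs at 38.5° with length 27.7, so W = (21.7, 17.2). ∠GWE = 132.4° gives WE at -9.10° from the x-axis; with |WE| = 14.4, E = (35.9, 15.0). WE ⟂ EC, so EC runs at -99.1°; with |EC| = 22.9, C = (32.3, -7.65). EC ⟂ CR, so CR runs at 171°; with |CR| = 14.5, R = (18.0, -5.35). CR ⟂ RJ, so RJ runs at 80.9°; with |RJ| = 11.9, J = (19.8, 6.40). Then |GJ| = |J − G| = 20.8.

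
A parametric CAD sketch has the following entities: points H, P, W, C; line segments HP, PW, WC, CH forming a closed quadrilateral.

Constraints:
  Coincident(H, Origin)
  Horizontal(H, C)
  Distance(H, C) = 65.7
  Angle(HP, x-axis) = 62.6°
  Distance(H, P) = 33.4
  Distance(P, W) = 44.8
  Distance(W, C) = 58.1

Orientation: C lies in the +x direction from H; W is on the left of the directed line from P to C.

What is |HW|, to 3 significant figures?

76.2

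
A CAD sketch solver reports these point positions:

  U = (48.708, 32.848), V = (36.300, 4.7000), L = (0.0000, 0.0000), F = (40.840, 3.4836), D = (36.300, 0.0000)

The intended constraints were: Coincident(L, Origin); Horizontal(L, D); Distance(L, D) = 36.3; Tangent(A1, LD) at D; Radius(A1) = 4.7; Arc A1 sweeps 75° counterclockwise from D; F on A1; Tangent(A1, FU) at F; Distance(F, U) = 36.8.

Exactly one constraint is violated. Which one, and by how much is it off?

Distance(F, U) = 36.8 — off by 6.40.

L = (0.00, 0.00) ✓; L.y = 0.00, D.y = 0.00 ✓; |LD| = 36.30 ✓; ∠(VD, DL) = 90.00° ✓; |VD| = 4.700 ✓; bearing(V→F) − bearing(V→D) = 75.00° ✓; |VF| = 4.700 ✓; ∠(VF, FU) = 90.00° ✓; |FU| = 30.40 ✗.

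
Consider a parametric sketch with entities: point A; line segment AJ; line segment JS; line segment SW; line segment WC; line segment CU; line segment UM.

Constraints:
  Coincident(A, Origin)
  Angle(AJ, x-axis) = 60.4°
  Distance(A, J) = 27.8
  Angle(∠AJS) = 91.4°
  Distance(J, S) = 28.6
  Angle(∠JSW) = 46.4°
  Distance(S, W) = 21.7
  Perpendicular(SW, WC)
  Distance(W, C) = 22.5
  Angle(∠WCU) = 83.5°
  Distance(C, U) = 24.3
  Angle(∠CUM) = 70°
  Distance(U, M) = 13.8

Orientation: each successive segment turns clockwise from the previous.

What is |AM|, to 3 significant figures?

37.0

∠WCU = 83.5° gives CU at 11.7° from the x-axis; with |CU| = 24.3, U = (35.1, 30.2). ∠CUM = 70.0° gives UM at -98.3° from the x-axis; with |UM| = 13.8, M = (33.1, 16.5). Then |AM| = |M − A| = 37.0.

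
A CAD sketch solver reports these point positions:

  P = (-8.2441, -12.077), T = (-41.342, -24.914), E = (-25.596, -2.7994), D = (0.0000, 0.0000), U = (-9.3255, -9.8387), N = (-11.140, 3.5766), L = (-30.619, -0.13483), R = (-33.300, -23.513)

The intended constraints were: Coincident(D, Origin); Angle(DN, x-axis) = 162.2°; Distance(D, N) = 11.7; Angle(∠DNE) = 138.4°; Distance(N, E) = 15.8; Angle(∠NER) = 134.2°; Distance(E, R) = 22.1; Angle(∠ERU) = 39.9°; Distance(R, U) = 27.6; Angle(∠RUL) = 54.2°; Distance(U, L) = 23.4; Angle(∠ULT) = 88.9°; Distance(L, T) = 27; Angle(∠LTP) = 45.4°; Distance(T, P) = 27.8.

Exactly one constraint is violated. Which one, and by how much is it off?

Distance(T, P) = 27.8 — off by 7.70.

D = (0.00, 0.00) ✓; DN at 162.2° ✓; |DN| = 11.70 ✓; ∠DNE = 138.4° ✓; |NE| = 15.80 ✓; ∠NER = 134.2° ✓; |ER| = 22.10 ✓; ∠ERU = 39.90° ✓; |RU| = 27.60 ✓; ∠RUL = 54.20° ✓; |UL| = 23.40 ✓; ∠ULT = 88.90° ✓; |LT| = 27.00 ✓; ∠LTP = 45.40° ✓; |TP| = 35.50 ✗.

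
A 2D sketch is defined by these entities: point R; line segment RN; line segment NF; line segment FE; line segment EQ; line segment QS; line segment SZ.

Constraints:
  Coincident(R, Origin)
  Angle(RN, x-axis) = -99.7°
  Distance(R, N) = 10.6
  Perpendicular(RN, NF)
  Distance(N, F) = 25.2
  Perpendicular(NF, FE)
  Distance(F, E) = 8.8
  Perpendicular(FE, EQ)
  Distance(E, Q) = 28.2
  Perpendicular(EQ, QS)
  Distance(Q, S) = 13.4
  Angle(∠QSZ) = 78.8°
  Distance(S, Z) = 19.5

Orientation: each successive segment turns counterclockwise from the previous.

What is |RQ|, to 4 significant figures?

3.499

R is at the origin; RN runs at -99.7° with length 10.6, so N = (-1.786, -10.45). RN is perpendicular to NF, so NF runs at -9.700°; with |NF| = 25.2, F = (23.05, -14.69). The perpendicularity gives FE at right angles to NF, so FE runs at 80.30°; with |FE| = 8.8, E = (24.54, -6.020). FE is perpendicular to EQ, so EQ runs at 170.3°; with |EQ| = 28.2, Q = (-3.260, -1.269). Then |RQ| = |Q − R| = 3.499.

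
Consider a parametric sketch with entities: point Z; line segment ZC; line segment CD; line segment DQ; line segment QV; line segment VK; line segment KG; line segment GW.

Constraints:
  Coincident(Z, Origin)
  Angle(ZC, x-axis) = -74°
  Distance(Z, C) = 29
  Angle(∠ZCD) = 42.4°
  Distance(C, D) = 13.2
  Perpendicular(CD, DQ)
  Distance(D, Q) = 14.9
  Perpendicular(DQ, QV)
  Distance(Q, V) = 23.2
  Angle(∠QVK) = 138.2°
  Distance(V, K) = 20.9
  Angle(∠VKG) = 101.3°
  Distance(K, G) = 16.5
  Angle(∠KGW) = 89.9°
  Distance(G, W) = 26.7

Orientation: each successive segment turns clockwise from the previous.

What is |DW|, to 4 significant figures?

7.432

Z is at the origin; ZC runs at -74.0° with length 29.0, so C = (7.993, -27.88). ∠ZCD = 42.4° gives CD at 148.4° from the x-axis; with |CD| = 13.2, D = (-3.249, -20.96). The perpendicularity gives DQ at right angles to CD, so DQ runs at 58.40°; with |DQ| = 14.9, Q = (4.558, -8.269). DQ ⟂ QV, so QV runs at -31.60°; with |QV| = 23.2, V = (24.32, -20.43). ∠QVK = 138.2° gives VK at -73.40° from the x-axis; with |VK| = 20.9, K = (30.29, -40.45). ∠VKG = 101.3° gives KG at -152.1° from the x-axis; with |KG| = 16.5, G = (15.71, -48.18). ∠KGW = 89.9° gives GW at 117.8° from the x-axis; with |GW| = 26.7, W = (3.254, -24.56). Then |DW| = |W − D| = 7.432.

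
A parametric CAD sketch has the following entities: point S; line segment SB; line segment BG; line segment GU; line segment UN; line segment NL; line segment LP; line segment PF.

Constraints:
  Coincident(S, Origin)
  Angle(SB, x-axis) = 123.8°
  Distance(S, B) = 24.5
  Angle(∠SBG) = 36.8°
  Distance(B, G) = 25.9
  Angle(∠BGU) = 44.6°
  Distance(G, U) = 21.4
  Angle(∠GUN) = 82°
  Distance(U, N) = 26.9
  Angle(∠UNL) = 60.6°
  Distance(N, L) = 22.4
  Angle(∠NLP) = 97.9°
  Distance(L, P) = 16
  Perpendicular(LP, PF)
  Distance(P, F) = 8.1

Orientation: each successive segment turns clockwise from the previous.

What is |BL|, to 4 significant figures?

19.28

∠GUN = 82.0° gives UN at 107.2° from the x-axis; with |UN| = 26.9, N = (-16.52, 28.34). ∠UNL = 60.6° gives NL at -12.20° from the x-axis; with |NL| = 22.4, L = (5.376, 23.61). Then |BL| = |L − B| = 19.28.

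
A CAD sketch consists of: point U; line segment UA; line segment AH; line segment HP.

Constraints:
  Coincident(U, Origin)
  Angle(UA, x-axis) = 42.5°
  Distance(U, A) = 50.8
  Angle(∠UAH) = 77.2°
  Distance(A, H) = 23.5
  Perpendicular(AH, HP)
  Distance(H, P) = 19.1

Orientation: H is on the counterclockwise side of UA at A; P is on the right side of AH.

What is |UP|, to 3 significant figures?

69.7

∠UAH = 77.2°, so AH runs at 42.5° + (180° − 77.2°) = 145° from the x-axis; with |AH| = 23.5, H = A + 23.5·(cos 145°, sin 145°) = (18.1, 47.7). AH ⟂ HP; with |HP| = 19.1 on the right of AH, P = H + 19.1·(0.569, 0.822) = (29.0, 63.4). Then |UP| = |P − U| = 69.7.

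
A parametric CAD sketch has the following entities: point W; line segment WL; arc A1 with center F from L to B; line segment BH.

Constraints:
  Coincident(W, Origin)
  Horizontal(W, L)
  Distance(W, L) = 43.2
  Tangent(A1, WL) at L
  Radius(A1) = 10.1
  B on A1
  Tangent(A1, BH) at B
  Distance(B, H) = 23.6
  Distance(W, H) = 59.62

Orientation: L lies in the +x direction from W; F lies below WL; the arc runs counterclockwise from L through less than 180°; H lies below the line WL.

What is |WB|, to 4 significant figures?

38.23

Checks: W.y = 0.00, L.y = 0.00 ✓; |FB| = 10.10 ✓; ∠(FB, BH) = 90.00° ✓; |BH| = 23.60 ✓; |WH| = 59.62 ✓.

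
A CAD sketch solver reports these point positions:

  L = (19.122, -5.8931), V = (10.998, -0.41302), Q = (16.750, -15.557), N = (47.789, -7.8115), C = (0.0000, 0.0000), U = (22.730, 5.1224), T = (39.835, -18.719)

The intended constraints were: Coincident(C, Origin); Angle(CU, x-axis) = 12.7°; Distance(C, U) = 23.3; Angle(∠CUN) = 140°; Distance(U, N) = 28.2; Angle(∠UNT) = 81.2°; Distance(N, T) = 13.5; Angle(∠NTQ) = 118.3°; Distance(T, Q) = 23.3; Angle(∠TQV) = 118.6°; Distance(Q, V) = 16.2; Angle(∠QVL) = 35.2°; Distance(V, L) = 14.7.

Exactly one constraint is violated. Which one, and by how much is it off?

Distance(V, L) = 14.7 — off by 4.90.

C = (0.00, 0.00) ✓; CU at 12.70° ✓; |CU| = 23.30 ✓; ∠CUN = 140.0° ✓; |UN| = 28.20 ✓; ∠UNT = 81.20° ✓; |NT| = 13.50 ✓; ∠NTQ = 118.3° ✓; |TQ| = 23.30 ✓; ∠TQV = 118.6° ✓; |QV| = 16.20 ✓; ∠QVL = 35.20° ✓; |VL| = 9.800 ✗.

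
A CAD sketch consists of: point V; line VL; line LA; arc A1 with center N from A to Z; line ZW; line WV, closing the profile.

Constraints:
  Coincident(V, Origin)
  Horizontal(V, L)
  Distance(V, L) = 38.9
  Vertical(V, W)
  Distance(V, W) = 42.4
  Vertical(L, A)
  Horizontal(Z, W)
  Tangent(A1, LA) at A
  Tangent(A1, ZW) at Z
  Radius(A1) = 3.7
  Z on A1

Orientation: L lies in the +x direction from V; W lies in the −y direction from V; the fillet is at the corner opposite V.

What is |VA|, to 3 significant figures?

54.9

V is at the origin; V and L share the same y with |VL| = 38.9 and L on the +x side, so L = (38.9, 0.00). V and W share the same x with |VW| = 42.4 and W on the −y side, so W = (0.00, -42.4). The virtual corner opposite V is at (38.9, -42.4). A1 meets LA tangentially, so NA is at right angles to LA and tangency of A1 to ZW means the radius NZ is perpendicular to ZW, with radius 3.7, so the center N sits 3.7 in from both sides at N = (35.2, -38.7). That places the tangent points at A = (38.9, -38.7) on LA and Z = (35.2, -42.4) on ZW. Then |VA| = |A − V| = 54.9.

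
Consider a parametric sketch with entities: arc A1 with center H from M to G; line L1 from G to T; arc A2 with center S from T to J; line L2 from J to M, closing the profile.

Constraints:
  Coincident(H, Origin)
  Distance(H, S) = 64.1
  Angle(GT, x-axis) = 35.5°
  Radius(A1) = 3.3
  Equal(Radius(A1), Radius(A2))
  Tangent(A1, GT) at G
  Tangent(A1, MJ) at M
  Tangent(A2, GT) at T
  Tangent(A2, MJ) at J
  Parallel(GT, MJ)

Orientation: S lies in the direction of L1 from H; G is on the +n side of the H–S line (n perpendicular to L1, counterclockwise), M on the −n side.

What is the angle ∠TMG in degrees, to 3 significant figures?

84.1°

The slot axis is L1's direction at 35.5°, so u = (cos 35.5°, sin 35.5°) = (0.814, 0.581) and n = (−sin 35.5°, cos 35.5°) = (-0.581, 0.814). H is at the origin and S lies 64.1 along u from H, so S = 64.1·u = (52.2, 37.2). Tangency of A1 to both parallel lines with radius 3.3 puts G and M at H ± 3.3·n: G = (-1.92, 2.69), M = (1.92, -2.69). Equal radii place T and J the same way about S: T = S + 3.3·n = (50.3, 39.9), J = S − 3.3·n = (54.1, 34.5). Then cos ∠TMG = MT·MG / (|MT||MG|), giving 84.1°.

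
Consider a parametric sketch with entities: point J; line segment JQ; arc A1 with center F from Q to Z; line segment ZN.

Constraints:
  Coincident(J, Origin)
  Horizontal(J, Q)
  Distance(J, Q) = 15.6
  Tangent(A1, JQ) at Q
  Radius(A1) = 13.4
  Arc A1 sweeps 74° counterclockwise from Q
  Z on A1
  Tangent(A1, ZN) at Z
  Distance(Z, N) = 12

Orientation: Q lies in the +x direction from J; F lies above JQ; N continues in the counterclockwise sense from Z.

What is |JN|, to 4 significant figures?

38.23

J is at the origin; J and Q share the same y with |JQ| = 15.6 and Q on the +x side, so Q = (15.60, 0.000). A1 meets JQ tangentially, so FQ is at right angles to JQ, so F = Q + (0, 13.4) = (15.60, 13.40). On A1, Q sits at bearing -90° from F; a 74° counterclockwise sweep puts Z at bearing -16°, so Z = F + 13.4·(cos -16°, sin -16°) = (28.48, 9.706). The tangent condition forces FZ to be normal to ZN, so ZN runs along (−sin -16°, cos -16°); with |ZN| = 12.0, N = (31.79, 21.24). Then |JN| = |N − J| = 38.23.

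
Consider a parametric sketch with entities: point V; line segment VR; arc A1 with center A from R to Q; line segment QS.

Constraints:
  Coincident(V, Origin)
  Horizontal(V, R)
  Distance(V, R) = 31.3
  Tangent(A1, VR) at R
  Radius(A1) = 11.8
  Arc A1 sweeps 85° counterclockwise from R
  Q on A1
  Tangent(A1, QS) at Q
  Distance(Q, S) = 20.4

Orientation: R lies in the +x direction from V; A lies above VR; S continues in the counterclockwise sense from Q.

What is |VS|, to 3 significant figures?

54.6

V is at the origin; V and R share the same y with |VR| = 31.3 and R on the +x side, so R = (31.3, 0.00). Since A1 is tangent to VR there, AR ⟂ VR, so A = R + (0, 11.8) = (31.3, 11.8). On A1, R sits at bearing -90° from A; an 85° counterclockwise sweep puts Q at bearing -5°, so Q = A + 11.8·(cos -5°, sin -5°) = (43.1, 10.8). Since A1 is tangent to QS there, AQ ⟂ QS, so QS runs along (−sin -5°, cos -5°); with |QS| = 20.4, S = (44.8, 31.1). Then |VS| = |S − V| = 54.6.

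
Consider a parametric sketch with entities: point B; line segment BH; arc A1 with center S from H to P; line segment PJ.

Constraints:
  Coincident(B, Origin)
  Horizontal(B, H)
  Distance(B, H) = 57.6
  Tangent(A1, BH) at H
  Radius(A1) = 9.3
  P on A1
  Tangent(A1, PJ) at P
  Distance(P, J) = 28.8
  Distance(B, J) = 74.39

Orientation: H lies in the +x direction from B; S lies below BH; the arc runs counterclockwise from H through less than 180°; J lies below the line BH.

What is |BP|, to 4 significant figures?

51.34

Checks: |SP| = 9.300 ✓; ∠(SP, PJ) = 90.00° ✓; |PJ| = 28.80 ✓; |BJ| = 74.39 ✓.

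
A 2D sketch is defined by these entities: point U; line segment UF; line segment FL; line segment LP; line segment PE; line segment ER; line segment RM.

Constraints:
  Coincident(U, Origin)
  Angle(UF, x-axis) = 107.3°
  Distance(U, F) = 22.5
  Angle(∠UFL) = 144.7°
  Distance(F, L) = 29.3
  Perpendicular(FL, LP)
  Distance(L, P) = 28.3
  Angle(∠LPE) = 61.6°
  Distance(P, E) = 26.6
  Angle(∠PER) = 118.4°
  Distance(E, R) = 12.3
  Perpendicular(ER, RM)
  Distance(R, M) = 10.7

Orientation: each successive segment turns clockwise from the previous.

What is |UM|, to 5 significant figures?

36.273

∠PER = 118.4° gives ER at 162.00° from the x-axis; with |ER| = 12.3, R = (-1.6828, 26.060). ER ⟂ RM, so RM runs at 72.000°; with |RM| = 10.7, M = (1.6237, 36.236). Then |UM| = |M − U| = 36.273.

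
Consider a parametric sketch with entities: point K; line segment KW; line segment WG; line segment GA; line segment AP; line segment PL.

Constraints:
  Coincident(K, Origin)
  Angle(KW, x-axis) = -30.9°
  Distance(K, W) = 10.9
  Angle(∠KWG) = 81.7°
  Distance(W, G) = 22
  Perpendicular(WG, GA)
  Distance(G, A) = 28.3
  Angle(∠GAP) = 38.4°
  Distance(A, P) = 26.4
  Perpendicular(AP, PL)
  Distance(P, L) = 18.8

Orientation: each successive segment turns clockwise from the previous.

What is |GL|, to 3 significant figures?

4.39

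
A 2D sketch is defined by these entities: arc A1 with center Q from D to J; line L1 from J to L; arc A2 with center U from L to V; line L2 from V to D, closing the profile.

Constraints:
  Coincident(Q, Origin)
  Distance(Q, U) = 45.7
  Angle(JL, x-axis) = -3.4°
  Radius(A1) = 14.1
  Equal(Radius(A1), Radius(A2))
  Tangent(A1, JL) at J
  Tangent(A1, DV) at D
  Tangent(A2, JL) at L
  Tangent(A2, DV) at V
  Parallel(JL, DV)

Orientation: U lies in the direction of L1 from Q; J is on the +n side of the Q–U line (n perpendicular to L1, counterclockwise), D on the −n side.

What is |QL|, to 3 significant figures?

47.8

Tangency of A1 to both parallel lines with radius 14.1 puts J and D at Q ± 14.1·n: J = (0.836, 14.1), D = (-0.836, -14.1). Equal radii place L and V the same way about U: L = U + 14.1·n = (46.5, 11.4), V = U − 14.1·n = (44.8, -16.8). Then |QL| = |L − Q| = 47.8.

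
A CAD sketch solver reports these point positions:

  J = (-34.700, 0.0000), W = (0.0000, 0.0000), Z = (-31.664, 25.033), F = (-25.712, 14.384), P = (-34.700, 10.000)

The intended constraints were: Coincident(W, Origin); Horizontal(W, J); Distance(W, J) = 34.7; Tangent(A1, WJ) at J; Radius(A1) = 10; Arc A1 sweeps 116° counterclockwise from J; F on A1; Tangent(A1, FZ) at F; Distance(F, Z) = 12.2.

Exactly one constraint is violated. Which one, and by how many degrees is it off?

Tangent(A1, FZ) at F — off by 3.20°.

W = (0.00, 0.00) ✓; W.y = 0.00, J.y = 0.00 ✓; |WJ| = 34.70 ✓; ∠(PJ, JW) = 90.00° ✓; |PJ| = 10.00 ✓; bearing(P→F) − bearing(P→J) = 116.0° ✓; |PF| = 10.00 ✓; ∠(PF, FZ) = 86.80° ✗; |FZ| = 12.20 ✓.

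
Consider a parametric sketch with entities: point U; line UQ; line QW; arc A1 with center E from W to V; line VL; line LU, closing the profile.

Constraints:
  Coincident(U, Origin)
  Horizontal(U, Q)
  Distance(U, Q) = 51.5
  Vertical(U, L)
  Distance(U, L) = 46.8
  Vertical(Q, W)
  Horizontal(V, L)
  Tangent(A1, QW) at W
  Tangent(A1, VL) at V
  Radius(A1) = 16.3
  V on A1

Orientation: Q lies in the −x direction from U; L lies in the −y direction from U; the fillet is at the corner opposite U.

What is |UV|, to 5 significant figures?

58.560

U is at the origin; U and Q share the same y with |UQ| = 51.5 and Q on the −x side, so Q = (-51.500, 0.0000). UL is vertical with |UL| = 46.8 and L on the −y side, so L = (0.0000, -46.800). The virtual corner opposite U is at (-51.500, -46.800). A1 meets QW tangentially, so EW is at right angles to QW and since A1 is tangent to VL there, EV ⟂ VL, with radius 16.3, so the center E sits 16.3 in from both sides at E = (-35.200, -30.500). That places the tangent points at W = (-51.500, -30.500) on QW and V = (-35.200, -46.800) on VL. Then |UV| = |V − U| = 58.560.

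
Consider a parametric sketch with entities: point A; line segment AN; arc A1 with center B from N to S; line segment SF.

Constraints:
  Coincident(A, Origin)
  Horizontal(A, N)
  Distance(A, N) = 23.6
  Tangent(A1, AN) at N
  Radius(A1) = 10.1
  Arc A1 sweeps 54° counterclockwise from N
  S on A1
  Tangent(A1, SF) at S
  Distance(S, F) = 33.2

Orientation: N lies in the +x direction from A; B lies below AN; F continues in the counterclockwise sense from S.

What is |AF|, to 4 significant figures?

31.29

On A1, N sits at bearing 90° from B; a 54° counterclockwise sweep puts S at bearing 144°, so S = B + 10.1·(cos 144°, sin 144°) = (15.43, -4.163). Tangency of A1 to SF means the radius BS is perpendicular to SF, so SF runs along (−sin 144°, cos 144°); with |SF| = 33.2, F = (-4.086, -31.02). Then |AF| = |F − A| = 31.29.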